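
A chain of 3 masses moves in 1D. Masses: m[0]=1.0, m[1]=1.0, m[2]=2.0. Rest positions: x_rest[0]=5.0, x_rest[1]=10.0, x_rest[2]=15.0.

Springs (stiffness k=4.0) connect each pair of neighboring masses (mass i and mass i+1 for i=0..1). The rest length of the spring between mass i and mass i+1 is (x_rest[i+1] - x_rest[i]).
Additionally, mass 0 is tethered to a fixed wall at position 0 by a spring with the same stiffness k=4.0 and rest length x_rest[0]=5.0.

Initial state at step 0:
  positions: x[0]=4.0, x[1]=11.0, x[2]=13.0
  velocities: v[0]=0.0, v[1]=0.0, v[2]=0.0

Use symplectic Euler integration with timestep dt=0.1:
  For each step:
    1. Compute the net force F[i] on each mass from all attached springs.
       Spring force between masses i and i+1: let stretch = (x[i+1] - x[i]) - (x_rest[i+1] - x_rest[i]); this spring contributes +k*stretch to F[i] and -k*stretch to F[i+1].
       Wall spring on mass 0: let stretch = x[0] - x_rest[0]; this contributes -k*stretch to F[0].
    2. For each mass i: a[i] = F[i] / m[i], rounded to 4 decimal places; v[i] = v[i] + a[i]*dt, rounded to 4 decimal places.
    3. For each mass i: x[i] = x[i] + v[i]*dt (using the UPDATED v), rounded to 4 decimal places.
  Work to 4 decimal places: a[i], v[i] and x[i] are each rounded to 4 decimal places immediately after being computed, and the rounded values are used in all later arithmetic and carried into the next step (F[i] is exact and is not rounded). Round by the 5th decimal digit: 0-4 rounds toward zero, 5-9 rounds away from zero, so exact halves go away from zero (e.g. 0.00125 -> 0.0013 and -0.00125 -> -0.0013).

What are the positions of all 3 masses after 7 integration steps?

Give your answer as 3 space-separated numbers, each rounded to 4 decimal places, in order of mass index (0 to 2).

Answer: 5.5862 7.7948 14.1336

Derivation:
Step 0: x=[4.0000 11.0000 13.0000] v=[0.0000 0.0000 0.0000]
Step 1: x=[4.1200 10.8000 13.0600] v=[1.2000 -2.0000 0.6000]
Step 2: x=[4.3424 10.4232 13.1748] v=[2.2240 -3.7680 1.1480]
Step 3: x=[4.6343 9.9132 13.3346] v=[2.9194 -5.0997 1.5977]
Step 4: x=[4.9520 9.3289 13.5259] v=[3.1772 -5.8427 1.9134]
Step 5: x=[5.2467 8.7374 13.7333] v=[2.9472 -5.9147 2.0740]
Step 6: x=[5.4712 8.2061 13.9408] v=[2.2448 -5.3126 2.0748]
Step 7: x=[5.5862 7.7948 14.1336] v=[1.1503 -4.1127 1.9279]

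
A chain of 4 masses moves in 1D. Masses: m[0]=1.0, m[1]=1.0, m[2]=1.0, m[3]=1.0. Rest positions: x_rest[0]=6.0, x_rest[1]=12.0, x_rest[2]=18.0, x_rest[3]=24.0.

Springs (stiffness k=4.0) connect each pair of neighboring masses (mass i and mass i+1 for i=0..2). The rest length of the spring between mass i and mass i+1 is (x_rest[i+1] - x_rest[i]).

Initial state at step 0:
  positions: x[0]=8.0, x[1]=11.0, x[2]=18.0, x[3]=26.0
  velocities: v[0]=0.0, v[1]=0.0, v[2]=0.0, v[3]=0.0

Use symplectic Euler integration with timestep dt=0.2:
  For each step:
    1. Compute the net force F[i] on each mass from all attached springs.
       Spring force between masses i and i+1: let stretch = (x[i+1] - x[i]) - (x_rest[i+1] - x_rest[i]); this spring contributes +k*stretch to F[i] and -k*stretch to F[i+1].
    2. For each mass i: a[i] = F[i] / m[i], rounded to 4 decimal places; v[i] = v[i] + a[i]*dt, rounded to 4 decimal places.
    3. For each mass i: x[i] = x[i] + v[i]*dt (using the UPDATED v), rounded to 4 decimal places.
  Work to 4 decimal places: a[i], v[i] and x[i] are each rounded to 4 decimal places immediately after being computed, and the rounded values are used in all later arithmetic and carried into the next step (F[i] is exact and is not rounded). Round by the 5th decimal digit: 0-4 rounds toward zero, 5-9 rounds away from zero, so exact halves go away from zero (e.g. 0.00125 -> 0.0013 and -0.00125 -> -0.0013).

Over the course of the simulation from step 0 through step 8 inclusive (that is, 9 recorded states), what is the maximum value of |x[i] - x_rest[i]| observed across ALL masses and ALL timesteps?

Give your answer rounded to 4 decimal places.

Step 0: x=[8.0000 11.0000 18.0000 26.0000] v=[0.0000 0.0000 0.0000 0.0000]
Step 1: x=[7.5200 11.6400 18.1600 25.6800] v=[-2.4000 3.2000 0.8000 -1.6000]
Step 2: x=[6.7392 12.6640 18.4800 25.1168] v=[-3.9040 5.1200 1.6000 -2.8160]
Step 3: x=[5.9464 13.6706 18.9313 24.4517] v=[-3.9642 5.0330 2.2566 -3.3254]
Step 4: x=[5.4294 14.2830 19.4242 23.8634] v=[-2.5848 3.0622 2.4644 -2.9417]
Step 5: x=[5.3690 14.3015 19.8048 23.5248] v=[-0.3019 0.0923 1.9028 -1.6931]
Step 6: x=[5.7778 13.7713 19.9000 23.5510] v=[2.0441 -2.6511 0.4762 0.1309]
Step 7: x=[6.5056 12.9427 19.5988 23.9530] v=[3.6389 -4.1429 -1.5060 2.0101]
Step 8: x=[7.3033 12.1492 18.9293 24.6183] v=[3.9886 -3.9677 -3.3475 3.3267]
Max displacement = 2.3015

Answer: 2.3015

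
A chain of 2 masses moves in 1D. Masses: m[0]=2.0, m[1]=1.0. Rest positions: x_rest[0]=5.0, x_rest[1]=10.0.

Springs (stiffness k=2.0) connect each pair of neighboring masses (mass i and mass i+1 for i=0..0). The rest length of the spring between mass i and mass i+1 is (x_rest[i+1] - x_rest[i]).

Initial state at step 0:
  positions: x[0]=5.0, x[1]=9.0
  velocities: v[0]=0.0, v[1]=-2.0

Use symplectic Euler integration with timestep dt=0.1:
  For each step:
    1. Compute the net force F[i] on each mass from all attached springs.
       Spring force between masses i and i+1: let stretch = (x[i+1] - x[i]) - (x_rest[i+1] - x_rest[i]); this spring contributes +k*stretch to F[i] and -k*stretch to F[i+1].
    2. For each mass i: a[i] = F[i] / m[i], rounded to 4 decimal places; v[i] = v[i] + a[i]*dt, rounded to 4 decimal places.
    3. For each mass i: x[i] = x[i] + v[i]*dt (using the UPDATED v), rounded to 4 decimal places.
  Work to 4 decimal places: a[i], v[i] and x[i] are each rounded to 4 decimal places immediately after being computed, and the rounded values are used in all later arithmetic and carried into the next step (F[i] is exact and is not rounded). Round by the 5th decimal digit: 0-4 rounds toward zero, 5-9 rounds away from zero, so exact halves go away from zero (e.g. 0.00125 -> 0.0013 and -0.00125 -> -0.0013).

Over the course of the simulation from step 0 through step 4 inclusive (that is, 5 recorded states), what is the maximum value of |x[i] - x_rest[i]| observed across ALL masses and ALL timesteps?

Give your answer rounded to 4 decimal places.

Answer: 1.5696

Derivation:
Step 0: x=[5.0000 9.0000] v=[0.0000 -2.0000]
Step 1: x=[4.9900 8.8200] v=[-0.1000 -1.8000]
Step 2: x=[4.9683 8.6634] v=[-0.2170 -1.5660]
Step 3: x=[4.9336 8.5329] v=[-0.3475 -1.3050]
Step 4: x=[4.8848 8.4304] v=[-0.4876 -1.0249]
Max displacement = 1.5696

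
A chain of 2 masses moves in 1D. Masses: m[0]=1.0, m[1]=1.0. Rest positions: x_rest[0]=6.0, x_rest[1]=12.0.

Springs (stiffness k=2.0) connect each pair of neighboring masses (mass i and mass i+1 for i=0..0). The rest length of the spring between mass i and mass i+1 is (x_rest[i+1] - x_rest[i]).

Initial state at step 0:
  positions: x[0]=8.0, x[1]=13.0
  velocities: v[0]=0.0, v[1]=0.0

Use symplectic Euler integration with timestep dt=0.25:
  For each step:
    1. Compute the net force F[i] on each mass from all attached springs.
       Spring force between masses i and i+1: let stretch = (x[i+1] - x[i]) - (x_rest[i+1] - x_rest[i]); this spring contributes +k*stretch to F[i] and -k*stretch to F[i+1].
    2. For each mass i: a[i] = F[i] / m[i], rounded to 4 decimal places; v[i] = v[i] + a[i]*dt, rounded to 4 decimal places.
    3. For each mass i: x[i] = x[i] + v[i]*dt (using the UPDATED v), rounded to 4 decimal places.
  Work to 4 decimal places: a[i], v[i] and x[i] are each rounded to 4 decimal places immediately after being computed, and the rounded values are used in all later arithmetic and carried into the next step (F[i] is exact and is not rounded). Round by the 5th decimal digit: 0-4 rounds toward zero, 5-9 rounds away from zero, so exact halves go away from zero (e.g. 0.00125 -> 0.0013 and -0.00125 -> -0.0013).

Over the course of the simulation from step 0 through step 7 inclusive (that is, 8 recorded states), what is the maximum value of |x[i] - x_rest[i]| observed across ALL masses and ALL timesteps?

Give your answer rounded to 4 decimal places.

Answer: 2.0113

Derivation:
Step 0: x=[8.0000 13.0000] v=[0.0000 0.0000]
Step 1: x=[7.8750 13.1250] v=[-0.5000 0.5000]
Step 2: x=[7.6563 13.3438] v=[-0.8750 0.8750]
Step 3: x=[7.3985 13.6016] v=[-1.0313 1.0313]
Step 4: x=[7.1661 13.8341] v=[-0.9298 0.9298]
Step 5: x=[7.0172 13.9831] v=[-0.5958 0.5958]
Step 6: x=[6.9890 14.0113] v=[-0.1129 0.1129]
Step 7: x=[7.0886 13.9117] v=[0.3983 -0.3983]
Max displacement = 2.0113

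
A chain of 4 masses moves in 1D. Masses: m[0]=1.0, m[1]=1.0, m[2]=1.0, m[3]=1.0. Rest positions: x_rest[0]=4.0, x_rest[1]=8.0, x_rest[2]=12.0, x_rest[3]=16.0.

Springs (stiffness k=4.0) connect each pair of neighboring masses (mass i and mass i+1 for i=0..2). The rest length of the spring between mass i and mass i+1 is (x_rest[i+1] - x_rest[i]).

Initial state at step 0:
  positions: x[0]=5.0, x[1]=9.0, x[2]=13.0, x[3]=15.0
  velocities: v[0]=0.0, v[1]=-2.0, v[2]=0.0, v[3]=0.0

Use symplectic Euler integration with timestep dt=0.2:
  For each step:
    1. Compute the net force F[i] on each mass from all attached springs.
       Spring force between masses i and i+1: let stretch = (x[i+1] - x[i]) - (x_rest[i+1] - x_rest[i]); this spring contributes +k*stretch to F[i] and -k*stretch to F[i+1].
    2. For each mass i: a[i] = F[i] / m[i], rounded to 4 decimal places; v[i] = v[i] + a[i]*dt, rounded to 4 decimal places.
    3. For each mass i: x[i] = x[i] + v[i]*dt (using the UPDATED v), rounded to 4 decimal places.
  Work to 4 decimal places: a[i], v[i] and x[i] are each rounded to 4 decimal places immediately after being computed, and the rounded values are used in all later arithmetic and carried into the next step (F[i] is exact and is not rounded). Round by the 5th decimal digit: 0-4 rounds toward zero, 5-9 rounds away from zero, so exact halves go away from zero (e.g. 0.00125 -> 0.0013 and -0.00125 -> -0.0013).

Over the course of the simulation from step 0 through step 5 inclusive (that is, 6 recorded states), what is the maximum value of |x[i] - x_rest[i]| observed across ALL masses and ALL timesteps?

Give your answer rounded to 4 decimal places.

Step 0: x=[5.0000 9.0000 13.0000 15.0000] v=[0.0000 -2.0000 0.0000 0.0000]
Step 1: x=[5.0000 8.6000 12.6800 15.3200] v=[0.0000 -2.0000 -1.6000 1.6000]
Step 2: x=[4.9360 8.2768 12.1296 15.8576] v=[-0.3200 -1.6160 -2.7520 2.6880]
Step 3: x=[4.7665 8.0355 11.5592 16.4387] v=[-0.8474 -1.2064 -2.8518 2.9056]
Step 4: x=[4.4801 7.8350 11.2058 16.8791] v=[-1.4322 -1.0026 -1.7672 2.2020]
Step 5: x=[4.0904 7.6370 11.2208 17.0518] v=[-1.9483 -0.9899 0.0748 0.8634]
Max displacement = 1.0518

Answer: 1.0518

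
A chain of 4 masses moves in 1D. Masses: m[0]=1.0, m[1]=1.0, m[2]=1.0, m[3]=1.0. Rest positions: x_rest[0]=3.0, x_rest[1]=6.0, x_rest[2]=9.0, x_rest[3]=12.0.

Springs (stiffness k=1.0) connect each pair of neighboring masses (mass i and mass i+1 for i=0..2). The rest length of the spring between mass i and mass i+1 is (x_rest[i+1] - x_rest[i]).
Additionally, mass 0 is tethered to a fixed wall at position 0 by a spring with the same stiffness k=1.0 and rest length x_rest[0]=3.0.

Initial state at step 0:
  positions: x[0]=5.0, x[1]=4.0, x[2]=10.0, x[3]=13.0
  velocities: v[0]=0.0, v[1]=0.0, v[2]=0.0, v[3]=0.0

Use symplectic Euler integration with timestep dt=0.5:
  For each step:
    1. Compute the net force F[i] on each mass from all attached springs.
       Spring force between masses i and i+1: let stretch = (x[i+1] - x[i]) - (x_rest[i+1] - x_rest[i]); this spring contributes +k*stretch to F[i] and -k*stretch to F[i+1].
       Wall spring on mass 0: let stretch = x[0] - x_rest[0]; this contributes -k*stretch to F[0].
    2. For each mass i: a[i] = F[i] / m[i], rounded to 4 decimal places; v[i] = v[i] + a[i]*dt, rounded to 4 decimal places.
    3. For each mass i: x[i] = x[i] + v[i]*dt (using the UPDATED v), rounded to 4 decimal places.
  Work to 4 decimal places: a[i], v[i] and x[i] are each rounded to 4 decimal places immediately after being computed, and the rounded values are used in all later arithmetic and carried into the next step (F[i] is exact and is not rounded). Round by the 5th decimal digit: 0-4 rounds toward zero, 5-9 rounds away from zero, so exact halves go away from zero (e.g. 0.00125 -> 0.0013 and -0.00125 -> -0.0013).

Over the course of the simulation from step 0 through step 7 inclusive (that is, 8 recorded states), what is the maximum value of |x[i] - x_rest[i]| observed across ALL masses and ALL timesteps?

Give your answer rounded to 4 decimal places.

Step 0: x=[5.0000 4.0000 10.0000 13.0000] v=[0.0000 0.0000 0.0000 0.0000]
Step 1: x=[3.5000 5.7500 9.2500 13.0000] v=[-3.0000 3.5000 -1.5000 0.0000]
Step 2: x=[1.6875 7.8125 8.5625 12.8125] v=[-3.6250 4.1250 -1.3750 -0.3750]
Step 3: x=[0.9844 8.5313 8.7500 12.3125] v=[-1.4063 1.4375 0.3750 -1.0000]
Step 4: x=[1.9219 7.4180 9.7735 11.6719] v=[1.8750 -2.2266 2.0469 -1.2813]
Step 5: x=[3.7530 5.5196 10.6827 11.3067] v=[3.6621 -3.7969 1.8184 -0.7305]
Step 6: x=[5.0875 4.4703 10.4571 11.5355] v=[2.6689 -2.0987 -0.4512 0.4575]
Step 7: x=[4.9958 5.0720 9.0044 12.2447] v=[-0.1835 1.2033 -2.9054 1.4183]
Max displacement = 2.5313

Answer: 2.5313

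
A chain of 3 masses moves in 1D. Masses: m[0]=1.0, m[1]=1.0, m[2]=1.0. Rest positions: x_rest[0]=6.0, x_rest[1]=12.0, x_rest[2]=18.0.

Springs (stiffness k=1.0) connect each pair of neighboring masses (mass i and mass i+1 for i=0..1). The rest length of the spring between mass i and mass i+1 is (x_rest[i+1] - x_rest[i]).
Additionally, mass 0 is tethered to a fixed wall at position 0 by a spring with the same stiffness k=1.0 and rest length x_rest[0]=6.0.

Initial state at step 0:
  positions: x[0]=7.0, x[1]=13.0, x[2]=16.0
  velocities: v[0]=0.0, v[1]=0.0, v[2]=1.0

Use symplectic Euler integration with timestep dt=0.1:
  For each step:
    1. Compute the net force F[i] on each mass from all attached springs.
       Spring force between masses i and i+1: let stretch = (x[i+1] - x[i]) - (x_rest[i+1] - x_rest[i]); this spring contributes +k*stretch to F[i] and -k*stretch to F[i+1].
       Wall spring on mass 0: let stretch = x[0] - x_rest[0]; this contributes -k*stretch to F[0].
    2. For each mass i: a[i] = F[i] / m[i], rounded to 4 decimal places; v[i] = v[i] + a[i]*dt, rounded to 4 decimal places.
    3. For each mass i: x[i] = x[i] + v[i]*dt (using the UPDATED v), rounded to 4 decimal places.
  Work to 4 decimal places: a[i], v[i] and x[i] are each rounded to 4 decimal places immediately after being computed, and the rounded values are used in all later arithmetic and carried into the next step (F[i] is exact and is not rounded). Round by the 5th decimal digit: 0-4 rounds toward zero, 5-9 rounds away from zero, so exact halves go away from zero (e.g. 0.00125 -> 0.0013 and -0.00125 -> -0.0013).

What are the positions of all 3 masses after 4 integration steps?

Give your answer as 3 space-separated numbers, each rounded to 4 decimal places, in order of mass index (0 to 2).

Step 0: x=[7.0000 13.0000 16.0000] v=[0.0000 0.0000 1.0000]
Step 1: x=[6.9900 12.9700 16.1300] v=[-0.1000 -0.3000 1.3000]
Step 2: x=[6.9699 12.9118 16.2884] v=[-0.2010 -0.5820 1.5840]
Step 3: x=[6.9395 12.8280 16.4730] v=[-0.3038 -0.8385 1.8463]
Step 4: x=[6.8986 12.7217 16.6812] v=[-0.4089 -1.0629 2.0818]

Answer: 6.8986 12.7217 16.6812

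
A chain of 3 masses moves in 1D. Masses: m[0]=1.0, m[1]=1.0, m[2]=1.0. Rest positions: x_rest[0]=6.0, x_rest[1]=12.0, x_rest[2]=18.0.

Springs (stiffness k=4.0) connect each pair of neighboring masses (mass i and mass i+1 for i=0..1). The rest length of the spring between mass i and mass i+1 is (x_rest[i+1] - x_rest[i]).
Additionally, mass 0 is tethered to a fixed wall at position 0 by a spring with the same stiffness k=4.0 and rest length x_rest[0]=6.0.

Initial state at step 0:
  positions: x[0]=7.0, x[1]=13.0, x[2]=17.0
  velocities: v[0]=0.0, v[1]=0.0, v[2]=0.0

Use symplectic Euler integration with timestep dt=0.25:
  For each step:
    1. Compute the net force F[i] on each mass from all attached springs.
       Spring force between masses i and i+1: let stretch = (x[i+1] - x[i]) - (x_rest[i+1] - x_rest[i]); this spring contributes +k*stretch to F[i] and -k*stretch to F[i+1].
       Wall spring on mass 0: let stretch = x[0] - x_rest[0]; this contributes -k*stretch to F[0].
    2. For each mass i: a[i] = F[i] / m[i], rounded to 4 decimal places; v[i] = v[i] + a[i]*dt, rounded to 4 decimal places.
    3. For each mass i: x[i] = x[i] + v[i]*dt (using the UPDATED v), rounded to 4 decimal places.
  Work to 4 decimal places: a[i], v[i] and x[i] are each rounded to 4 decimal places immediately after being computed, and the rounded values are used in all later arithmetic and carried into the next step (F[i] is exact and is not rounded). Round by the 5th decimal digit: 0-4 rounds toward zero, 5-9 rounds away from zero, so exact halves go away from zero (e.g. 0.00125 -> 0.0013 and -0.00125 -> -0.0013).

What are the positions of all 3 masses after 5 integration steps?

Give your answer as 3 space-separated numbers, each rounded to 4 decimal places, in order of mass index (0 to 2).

Step 0: x=[7.0000 13.0000 17.0000] v=[0.0000 0.0000 0.0000]
Step 1: x=[6.7500 12.5000 17.5000] v=[-1.0000 -2.0000 2.0000]
Step 2: x=[6.2500 11.8125 18.2500] v=[-2.0000 -2.7500 3.0000]
Step 3: x=[5.5781 11.3438 18.8906] v=[-2.6875 -1.8750 2.5625]
Step 4: x=[4.9531 11.3203 19.1445] v=[-2.4999 -0.0939 1.0157]
Step 5: x=[4.6817 11.6611 18.9424] v=[-1.0858 1.3631 -0.8085]

Answer: 4.6817 11.6611 18.9424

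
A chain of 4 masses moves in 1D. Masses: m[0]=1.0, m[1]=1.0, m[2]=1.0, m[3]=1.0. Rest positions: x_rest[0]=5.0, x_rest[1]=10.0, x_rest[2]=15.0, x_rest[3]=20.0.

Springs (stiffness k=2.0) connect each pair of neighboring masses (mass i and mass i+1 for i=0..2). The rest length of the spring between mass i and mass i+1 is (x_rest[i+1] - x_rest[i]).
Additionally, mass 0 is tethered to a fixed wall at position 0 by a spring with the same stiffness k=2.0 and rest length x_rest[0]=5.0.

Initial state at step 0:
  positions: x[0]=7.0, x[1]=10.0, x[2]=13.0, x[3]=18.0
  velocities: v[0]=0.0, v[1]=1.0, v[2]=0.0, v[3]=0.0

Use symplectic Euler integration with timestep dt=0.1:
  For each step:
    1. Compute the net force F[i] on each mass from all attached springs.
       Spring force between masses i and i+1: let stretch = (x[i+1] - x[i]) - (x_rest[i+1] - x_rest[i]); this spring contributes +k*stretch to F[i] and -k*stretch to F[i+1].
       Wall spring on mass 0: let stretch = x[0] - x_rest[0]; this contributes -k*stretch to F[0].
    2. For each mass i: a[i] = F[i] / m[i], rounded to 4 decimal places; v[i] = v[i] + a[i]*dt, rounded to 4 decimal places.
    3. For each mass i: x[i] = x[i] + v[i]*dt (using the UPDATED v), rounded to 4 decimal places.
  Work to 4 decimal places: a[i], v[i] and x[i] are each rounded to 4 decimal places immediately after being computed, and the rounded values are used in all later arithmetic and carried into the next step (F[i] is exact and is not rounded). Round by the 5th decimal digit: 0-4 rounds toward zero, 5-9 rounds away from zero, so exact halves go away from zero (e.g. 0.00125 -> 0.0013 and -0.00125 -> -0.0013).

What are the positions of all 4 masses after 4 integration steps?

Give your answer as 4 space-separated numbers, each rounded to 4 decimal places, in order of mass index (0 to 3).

Step 0: x=[7.0000 10.0000 13.0000 18.0000] v=[0.0000 1.0000 0.0000 0.0000]
Step 1: x=[6.9200 10.1000 13.0400 18.0000] v=[-0.8000 1.0000 0.4000 0.0000]
Step 2: x=[6.7652 10.1952 13.1204 18.0008] v=[-1.5480 0.9520 0.8040 0.0080]
Step 3: x=[6.5437 10.2803 13.2399 18.0040] v=[-2.2150 0.8510 1.1950 0.0319]
Step 4: x=[6.2661 10.3499 13.3955 18.0119] v=[-2.7764 0.6956 1.5559 0.0791]

Answer: 6.2661 10.3499 13.3955 18.0119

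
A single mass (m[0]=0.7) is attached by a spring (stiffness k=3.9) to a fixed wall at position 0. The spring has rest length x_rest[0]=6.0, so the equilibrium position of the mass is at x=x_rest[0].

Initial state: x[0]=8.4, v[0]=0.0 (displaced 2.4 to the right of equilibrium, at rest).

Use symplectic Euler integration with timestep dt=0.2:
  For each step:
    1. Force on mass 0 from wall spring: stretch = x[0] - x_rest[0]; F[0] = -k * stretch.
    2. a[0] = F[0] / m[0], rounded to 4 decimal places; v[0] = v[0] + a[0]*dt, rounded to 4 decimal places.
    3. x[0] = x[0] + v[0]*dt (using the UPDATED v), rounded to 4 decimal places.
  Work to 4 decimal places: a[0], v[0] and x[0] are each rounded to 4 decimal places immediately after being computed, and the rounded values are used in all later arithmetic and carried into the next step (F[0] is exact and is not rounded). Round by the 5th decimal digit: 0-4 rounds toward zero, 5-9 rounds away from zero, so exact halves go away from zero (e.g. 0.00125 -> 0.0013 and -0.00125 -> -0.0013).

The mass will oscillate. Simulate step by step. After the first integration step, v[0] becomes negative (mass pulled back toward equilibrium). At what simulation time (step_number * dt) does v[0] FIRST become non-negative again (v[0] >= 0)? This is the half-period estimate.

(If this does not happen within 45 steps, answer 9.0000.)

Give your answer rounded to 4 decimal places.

Step 0: x=[8.4000] v=[0.0000]
Step 1: x=[7.8651] v=[-2.6743]
Step 2: x=[6.9146] v=[-4.7526]
Step 3: x=[5.7603] v=[-5.7717]
Step 4: x=[4.6594] v=[-5.5046]
Step 5: x=[3.8572] v=[-4.0108]
Step 6: x=[3.5326] v=[-1.6231]
Step 7: x=[3.7579] v=[1.1263]
First v>=0 after going negative at step 7, time=1.4000

Answer: 1.4000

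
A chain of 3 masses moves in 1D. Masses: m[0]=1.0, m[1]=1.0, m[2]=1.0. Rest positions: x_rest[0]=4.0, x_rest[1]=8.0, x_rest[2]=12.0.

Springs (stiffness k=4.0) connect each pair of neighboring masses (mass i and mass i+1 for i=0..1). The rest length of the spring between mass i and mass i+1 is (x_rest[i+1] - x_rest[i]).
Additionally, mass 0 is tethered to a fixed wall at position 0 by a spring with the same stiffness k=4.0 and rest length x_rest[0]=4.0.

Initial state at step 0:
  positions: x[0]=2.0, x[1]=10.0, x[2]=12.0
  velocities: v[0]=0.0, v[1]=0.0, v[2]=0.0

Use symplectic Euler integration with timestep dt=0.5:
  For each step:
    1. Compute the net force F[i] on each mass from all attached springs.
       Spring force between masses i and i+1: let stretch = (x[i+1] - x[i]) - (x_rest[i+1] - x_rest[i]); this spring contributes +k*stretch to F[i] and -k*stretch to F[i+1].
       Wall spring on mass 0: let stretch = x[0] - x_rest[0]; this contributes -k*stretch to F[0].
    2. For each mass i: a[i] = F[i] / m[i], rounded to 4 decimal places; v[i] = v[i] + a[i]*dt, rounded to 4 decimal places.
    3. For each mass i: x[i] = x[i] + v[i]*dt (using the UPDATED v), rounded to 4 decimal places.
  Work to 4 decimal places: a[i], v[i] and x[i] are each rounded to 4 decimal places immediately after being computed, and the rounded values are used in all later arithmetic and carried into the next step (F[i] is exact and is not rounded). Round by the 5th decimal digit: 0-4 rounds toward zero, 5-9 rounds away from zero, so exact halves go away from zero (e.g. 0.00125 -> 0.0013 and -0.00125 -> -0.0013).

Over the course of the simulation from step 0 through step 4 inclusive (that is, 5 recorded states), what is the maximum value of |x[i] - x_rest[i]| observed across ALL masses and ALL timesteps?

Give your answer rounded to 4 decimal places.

Step 0: x=[2.0000 10.0000 12.0000] v=[0.0000 0.0000 0.0000]
Step 1: x=[8.0000 4.0000 14.0000] v=[12.0000 -12.0000 4.0000]
Step 2: x=[2.0000 12.0000 10.0000] v=[-12.0000 16.0000 -8.0000]
Step 3: x=[4.0000 8.0000 12.0000] v=[4.0000 -8.0000 4.0000]
Step 4: x=[6.0000 4.0000 14.0000] v=[4.0000 -8.0000 4.0000]
Max displacement = 4.0000

Answer: 4.0000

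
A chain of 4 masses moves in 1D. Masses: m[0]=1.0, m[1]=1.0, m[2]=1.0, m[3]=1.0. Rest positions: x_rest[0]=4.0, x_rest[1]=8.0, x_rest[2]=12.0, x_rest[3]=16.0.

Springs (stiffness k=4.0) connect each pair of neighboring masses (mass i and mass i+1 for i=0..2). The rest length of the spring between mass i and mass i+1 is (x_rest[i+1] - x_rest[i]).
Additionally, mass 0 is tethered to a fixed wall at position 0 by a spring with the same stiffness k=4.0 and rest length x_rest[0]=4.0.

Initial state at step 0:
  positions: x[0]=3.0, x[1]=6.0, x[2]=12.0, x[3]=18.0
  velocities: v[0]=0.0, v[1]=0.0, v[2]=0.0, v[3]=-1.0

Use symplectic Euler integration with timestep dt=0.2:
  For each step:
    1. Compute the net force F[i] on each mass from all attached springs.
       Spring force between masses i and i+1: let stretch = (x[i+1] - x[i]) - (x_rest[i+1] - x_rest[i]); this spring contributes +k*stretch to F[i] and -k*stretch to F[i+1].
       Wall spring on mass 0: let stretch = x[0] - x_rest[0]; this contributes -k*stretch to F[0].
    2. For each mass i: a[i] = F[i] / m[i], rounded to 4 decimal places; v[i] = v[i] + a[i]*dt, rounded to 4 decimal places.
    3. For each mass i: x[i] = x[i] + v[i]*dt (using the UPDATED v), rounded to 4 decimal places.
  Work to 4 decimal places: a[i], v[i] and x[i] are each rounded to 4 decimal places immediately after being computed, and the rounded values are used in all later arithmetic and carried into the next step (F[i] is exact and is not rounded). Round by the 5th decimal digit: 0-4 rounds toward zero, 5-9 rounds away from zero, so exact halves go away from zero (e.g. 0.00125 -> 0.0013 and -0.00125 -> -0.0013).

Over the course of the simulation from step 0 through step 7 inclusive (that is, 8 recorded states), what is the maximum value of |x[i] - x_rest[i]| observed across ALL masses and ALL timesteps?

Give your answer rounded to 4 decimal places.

Step 0: x=[3.0000 6.0000 12.0000 18.0000] v=[0.0000 0.0000 0.0000 -1.0000]
Step 1: x=[3.0000 6.4800 12.0000 17.4800] v=[0.0000 2.4000 0.0000 -2.6000]
Step 2: x=[3.0768 7.2864 11.9936 16.7232] v=[0.3840 4.0320 -0.0320 -3.7840]
Step 3: x=[3.3348 8.1724 11.9908 15.8497] v=[1.2902 4.4301 -0.0141 -4.3677]
Step 4: x=[3.8333 8.8953 11.9945 14.9987] v=[2.4924 3.6147 0.0183 -4.2548]
Step 5: x=[4.5284 9.3042 11.9830 14.3071] v=[3.4754 2.0445 -0.0577 -3.4582]
Step 6: x=[5.2631 9.3776 11.9147 13.8836] v=[3.6733 0.3669 -0.3415 -2.1175]
Step 7: x=[5.8140 9.1986 11.7555 13.7851] v=[2.7544 -0.8950 -0.7961 -0.4926]
Max displacement = 2.2149

Answer: 2.2149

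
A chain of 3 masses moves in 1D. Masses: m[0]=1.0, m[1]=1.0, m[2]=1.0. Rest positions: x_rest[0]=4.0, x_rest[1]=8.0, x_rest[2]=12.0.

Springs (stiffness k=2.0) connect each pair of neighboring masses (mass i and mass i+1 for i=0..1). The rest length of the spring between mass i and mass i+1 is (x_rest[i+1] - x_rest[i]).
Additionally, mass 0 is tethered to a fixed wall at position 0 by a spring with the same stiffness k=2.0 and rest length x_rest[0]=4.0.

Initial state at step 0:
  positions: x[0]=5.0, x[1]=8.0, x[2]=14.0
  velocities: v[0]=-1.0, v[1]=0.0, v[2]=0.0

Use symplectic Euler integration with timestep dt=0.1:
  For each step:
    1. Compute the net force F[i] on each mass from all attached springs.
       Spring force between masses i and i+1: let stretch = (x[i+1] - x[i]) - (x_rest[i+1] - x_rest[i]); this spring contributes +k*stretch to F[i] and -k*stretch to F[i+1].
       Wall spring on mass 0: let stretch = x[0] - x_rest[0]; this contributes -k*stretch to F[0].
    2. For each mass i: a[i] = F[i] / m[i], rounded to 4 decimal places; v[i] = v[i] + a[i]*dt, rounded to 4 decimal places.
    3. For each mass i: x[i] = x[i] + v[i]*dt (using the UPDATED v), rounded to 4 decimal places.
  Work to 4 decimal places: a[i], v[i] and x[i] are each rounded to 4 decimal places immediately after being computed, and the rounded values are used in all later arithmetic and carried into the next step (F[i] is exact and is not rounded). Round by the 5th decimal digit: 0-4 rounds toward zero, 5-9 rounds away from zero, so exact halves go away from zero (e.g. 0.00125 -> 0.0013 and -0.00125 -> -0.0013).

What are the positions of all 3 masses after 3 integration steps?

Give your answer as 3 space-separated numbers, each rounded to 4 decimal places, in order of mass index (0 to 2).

Answer: 4.4896 8.3324 13.7698

Derivation:
Step 0: x=[5.0000 8.0000 14.0000] v=[-1.0000 0.0000 0.0000]
Step 1: x=[4.8600 8.0600 13.9600] v=[-1.4000 0.6000 -0.4000]
Step 2: x=[4.6868 8.1740 13.8820] v=[-1.7320 1.1400 -0.7800]
Step 3: x=[4.4896 8.3324 13.7698] v=[-1.9719 1.5842 -1.1216]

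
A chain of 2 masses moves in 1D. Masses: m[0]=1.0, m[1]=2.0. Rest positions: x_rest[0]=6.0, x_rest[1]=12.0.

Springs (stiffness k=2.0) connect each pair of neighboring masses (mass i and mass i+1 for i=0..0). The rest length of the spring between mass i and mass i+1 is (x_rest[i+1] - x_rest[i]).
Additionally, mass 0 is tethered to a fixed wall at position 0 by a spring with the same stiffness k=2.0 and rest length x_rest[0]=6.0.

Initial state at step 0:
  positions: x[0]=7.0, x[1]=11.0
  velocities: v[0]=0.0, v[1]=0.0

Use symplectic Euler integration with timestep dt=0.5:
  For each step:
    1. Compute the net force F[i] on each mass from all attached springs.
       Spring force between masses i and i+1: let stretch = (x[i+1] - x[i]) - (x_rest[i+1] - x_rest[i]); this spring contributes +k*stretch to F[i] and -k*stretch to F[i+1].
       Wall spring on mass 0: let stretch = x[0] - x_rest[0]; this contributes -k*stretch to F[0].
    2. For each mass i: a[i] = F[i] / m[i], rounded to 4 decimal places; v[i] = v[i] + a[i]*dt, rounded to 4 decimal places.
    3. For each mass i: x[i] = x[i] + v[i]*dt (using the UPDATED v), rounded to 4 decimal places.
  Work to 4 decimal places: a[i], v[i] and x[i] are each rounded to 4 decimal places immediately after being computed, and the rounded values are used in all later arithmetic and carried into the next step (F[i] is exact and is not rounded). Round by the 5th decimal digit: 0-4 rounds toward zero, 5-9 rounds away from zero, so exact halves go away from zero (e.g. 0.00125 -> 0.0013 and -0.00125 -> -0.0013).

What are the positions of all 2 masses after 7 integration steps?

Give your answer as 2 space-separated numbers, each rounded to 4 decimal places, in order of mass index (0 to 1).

Step 0: x=[7.0000 11.0000] v=[0.0000 0.0000]
Step 1: x=[5.5000 11.5000] v=[-3.0000 1.0000]
Step 2: x=[4.2500 12.0000] v=[-2.5000 1.0000]
Step 3: x=[4.7500 12.0625] v=[1.0000 0.1250]
Step 4: x=[6.5313 11.7969] v=[3.5625 -0.5313]
Step 5: x=[7.6797 11.7149] v=[2.2968 -0.1641]
Step 6: x=[7.0059 12.1241] v=[-1.3477 0.8183]
Step 7: x=[5.3882 12.7537] v=[-3.2354 1.2592]

Answer: 5.3882 12.7537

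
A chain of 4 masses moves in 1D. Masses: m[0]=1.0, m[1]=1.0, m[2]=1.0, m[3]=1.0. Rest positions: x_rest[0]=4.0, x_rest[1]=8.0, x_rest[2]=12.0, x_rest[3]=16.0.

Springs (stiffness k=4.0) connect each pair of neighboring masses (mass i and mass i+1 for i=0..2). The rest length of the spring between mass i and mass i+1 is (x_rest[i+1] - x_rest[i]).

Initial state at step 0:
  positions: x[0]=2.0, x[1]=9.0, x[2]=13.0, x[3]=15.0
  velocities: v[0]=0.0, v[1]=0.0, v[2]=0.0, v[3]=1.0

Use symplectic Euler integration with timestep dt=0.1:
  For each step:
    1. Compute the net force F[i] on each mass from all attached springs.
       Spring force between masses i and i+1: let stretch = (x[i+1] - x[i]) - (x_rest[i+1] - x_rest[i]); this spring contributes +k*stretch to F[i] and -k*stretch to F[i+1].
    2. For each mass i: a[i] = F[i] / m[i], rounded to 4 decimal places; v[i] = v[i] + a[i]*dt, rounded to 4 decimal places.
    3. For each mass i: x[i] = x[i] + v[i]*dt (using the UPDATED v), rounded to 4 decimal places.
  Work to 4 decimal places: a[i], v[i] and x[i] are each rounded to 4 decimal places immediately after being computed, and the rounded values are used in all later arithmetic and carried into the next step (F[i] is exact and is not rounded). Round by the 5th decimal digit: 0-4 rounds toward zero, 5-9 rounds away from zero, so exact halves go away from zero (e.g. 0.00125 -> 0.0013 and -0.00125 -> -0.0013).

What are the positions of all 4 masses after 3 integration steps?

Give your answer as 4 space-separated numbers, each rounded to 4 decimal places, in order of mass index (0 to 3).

Answer: 2.6728 8.3351 12.5593 15.7328

Derivation:
Step 0: x=[2.0000 9.0000 13.0000 15.0000] v=[0.0000 0.0000 0.0000 1.0000]
Step 1: x=[2.1200 8.8800 12.9200 15.1800] v=[1.2000 -1.2000 -0.8000 1.8000]
Step 2: x=[2.3504 8.6512 12.7688 15.4296] v=[2.3040 -2.2880 -1.5120 2.4960]
Step 3: x=[2.6728 8.3351 12.5593 15.7328] v=[3.2243 -3.1613 -2.0947 3.0317]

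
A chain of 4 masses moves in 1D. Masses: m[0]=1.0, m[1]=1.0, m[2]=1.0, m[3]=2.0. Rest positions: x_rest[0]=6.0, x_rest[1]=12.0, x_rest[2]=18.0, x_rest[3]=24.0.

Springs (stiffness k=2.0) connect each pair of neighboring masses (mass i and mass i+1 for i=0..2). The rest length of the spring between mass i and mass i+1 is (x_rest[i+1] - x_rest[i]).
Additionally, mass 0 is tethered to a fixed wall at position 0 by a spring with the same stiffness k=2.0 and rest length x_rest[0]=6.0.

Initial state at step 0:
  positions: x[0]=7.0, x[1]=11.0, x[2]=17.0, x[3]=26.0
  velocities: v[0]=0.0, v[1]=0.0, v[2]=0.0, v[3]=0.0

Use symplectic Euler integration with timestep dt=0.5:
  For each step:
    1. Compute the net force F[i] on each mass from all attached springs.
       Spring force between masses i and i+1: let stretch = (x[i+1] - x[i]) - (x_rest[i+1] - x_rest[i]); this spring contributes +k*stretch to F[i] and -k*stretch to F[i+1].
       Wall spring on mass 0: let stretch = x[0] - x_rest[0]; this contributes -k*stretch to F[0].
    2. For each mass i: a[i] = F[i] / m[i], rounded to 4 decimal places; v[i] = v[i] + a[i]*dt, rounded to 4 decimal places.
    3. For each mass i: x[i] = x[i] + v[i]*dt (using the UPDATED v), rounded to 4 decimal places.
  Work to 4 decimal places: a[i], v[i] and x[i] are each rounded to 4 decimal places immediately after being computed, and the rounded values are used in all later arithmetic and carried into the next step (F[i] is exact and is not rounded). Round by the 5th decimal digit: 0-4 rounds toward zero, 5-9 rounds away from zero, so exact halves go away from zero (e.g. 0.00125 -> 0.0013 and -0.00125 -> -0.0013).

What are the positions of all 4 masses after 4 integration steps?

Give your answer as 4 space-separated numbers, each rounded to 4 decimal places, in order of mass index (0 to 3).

Step 0: x=[7.0000 11.0000 17.0000 26.0000] v=[0.0000 0.0000 0.0000 0.0000]
Step 1: x=[5.5000 12.0000 18.5000 25.2500] v=[-3.0000 2.0000 3.0000 -1.5000]
Step 2: x=[4.5000 13.0000 20.1250 24.3125] v=[-2.0000 2.0000 3.2500 -1.8750]
Step 3: x=[5.5000 13.3125 20.2813 23.8281] v=[2.0000 0.6250 0.3125 -0.9688]
Step 4: x=[7.6563 13.2032 18.7266 23.9570] v=[4.3125 -0.2187 -3.1095 0.2578]

Answer: 7.6563 13.2032 18.7266 23.9570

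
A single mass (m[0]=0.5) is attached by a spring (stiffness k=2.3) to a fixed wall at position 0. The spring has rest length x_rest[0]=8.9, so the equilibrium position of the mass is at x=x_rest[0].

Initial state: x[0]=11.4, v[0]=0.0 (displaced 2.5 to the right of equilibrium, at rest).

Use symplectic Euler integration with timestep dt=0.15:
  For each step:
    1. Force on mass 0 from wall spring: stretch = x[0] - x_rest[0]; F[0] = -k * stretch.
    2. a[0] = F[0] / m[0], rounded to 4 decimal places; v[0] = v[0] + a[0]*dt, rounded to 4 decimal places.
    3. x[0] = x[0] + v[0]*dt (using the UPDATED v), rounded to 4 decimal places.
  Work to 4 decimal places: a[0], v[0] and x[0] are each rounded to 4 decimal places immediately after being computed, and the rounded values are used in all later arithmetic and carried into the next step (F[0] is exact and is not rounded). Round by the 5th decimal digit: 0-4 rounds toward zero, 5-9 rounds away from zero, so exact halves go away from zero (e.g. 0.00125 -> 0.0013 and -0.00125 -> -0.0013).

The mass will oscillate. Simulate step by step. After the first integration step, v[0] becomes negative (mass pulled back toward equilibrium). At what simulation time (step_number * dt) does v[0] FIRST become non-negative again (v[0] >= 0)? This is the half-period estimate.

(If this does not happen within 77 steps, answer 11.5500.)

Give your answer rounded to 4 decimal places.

Answer: 1.5000

Derivation:
Step 0: x=[11.4000] v=[0.0000]
Step 1: x=[11.1413] v=[-1.7250]
Step 2: x=[10.6506] v=[-3.2715]
Step 3: x=[9.9787] v=[-4.4794]
Step 4: x=[9.1951] v=[-5.2237]
Step 5: x=[8.3810] v=[-5.4273]
Step 6: x=[7.6206] v=[-5.0692]
Step 7: x=[6.9926] v=[-4.1864]
Step 8: x=[6.5621] v=[-2.8703]
Step 9: x=[6.3735] v=[-1.2572]
Step 10: x=[6.4464] v=[0.4861]
First v>=0 after going negative at step 10, time=1.5000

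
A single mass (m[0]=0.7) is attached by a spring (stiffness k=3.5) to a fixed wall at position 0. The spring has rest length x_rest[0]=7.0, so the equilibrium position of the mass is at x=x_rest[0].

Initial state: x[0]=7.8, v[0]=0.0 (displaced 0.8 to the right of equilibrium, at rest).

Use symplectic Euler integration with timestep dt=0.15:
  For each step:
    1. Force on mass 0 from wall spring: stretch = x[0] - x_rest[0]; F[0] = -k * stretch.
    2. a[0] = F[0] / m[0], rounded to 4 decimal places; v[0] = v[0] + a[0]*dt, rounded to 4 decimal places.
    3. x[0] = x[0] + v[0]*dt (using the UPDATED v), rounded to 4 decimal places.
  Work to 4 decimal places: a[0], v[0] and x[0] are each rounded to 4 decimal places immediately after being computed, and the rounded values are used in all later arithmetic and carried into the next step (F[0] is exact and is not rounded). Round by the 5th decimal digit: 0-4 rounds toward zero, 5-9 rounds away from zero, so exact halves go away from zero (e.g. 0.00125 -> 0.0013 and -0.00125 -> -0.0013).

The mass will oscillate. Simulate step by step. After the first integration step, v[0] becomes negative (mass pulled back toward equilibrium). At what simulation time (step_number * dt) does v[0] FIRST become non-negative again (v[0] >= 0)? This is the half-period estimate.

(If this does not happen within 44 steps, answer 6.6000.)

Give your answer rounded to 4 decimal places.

Step 0: x=[7.8000] v=[0.0000]
Step 1: x=[7.7100] v=[-0.6000]
Step 2: x=[7.5401] v=[-1.1325]
Step 3: x=[7.3095] v=[-1.5376]
Step 4: x=[7.0440] v=[-1.7697]
Step 5: x=[6.7736] v=[-1.8027]
Step 6: x=[6.5287] v=[-1.6329]
Step 7: x=[6.3368] v=[-1.2794]
Step 8: x=[6.2195] v=[-0.7820]
Step 9: x=[6.1900] v=[-0.1966]
Step 10: x=[6.2516] v=[0.4109]
First v>=0 after going negative at step 10, time=1.5000

Answer: 1.5000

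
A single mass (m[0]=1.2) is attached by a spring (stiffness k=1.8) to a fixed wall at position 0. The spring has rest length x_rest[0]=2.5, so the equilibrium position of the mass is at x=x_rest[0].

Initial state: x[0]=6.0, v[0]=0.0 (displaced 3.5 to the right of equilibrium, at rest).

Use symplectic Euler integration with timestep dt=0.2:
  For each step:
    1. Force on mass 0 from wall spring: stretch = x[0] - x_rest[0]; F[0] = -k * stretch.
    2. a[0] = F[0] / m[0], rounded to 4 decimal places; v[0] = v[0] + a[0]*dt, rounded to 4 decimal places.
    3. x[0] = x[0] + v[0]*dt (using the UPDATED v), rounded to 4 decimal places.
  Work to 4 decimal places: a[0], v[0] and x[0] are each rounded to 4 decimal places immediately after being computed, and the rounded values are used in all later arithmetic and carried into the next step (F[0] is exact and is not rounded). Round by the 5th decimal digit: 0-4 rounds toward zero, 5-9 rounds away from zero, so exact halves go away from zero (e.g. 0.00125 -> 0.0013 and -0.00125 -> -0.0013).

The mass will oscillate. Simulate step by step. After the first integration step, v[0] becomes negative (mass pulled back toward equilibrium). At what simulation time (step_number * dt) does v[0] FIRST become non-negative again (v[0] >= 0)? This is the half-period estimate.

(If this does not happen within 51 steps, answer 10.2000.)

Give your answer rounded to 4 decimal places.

Step 0: x=[6.0000] v=[0.0000]
Step 1: x=[5.7900] v=[-1.0500]
Step 2: x=[5.3826] v=[-2.0370]
Step 3: x=[4.8022] v=[-2.9018]
Step 4: x=[4.0837] v=[-3.5925]
Step 5: x=[3.2702] v=[-4.0676]
Step 6: x=[2.4105] v=[-4.2987]
Step 7: x=[1.5561] v=[-4.2718]
Step 8: x=[0.7584] v=[-3.9886]
Step 9: x=[0.0652] v=[-3.4661]
Step 10: x=[-0.4819] v=[-2.7357]
Step 11: x=[-0.8501] v=[-1.8411]
Step 12: x=[-1.0173] v=[-0.8361]
Step 13: x=[-0.9735] v=[0.2191]
First v>=0 after going negative at step 13, time=2.6000

Answer: 2.6000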